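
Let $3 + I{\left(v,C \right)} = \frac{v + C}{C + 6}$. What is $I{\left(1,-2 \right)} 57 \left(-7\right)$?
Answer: $\frac{5187}{4} \approx 1296.8$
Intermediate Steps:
$I{\left(v,C \right)} = -3 + \frac{C + v}{6 + C}$ ($I{\left(v,C \right)} = -3 + \frac{v + C}{C + 6} = -3 + \frac{C + v}{6 + C}$)
$I{\left(1,-2 \right)} 57 \left(-7\right) = \frac{-18 + 1 - -4}{6 - 2} \cdot 57 \left(-7\right) = \frac{-18 + 1 + 4}{4} \cdot 57 \left(-7\right) = \frac{1}{4} \left(-13\right) 57 \left(-7\right) = \left(- \frac{13}{4}\right) 57 \left(-7\right) = \left(- \frac{741}{4}\right) \left(-7\right) = \frac{5187}{4}$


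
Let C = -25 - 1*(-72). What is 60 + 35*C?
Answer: 1705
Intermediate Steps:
C = 47 (C = -25 + 72 = 47)
60 + 35*C = 60 + 35*47 = 60 + 1645 = 1705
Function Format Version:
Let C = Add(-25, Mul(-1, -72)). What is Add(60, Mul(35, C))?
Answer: 1705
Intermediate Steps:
C = 47 (C = Add(-25, 72) = 47)
Add(60, Mul(35, C)) = Add(60, Mul(35, 47)) = Add(60, 1645) = 1705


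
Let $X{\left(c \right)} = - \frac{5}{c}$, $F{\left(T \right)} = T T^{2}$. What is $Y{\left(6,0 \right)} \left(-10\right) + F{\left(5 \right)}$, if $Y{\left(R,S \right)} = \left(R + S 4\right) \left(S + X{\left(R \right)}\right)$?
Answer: $175$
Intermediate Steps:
$F{\left(T \right)} = T^{3}$
$Y{\left(R,S \right)} = \left(R + 4 S\right) \left(S - \frac{5}{R}\right)$ ($Y{\left(R,S \right)} = \left(R + S 4\right) \left(S - \frac{5}{R}\right) = \left(R + 4 S\right) \left(S - \frac{5}{R}\right)$)
$Y{\left(6,0 \right)} \left(-10\right) + F{\left(5 \right)} = \left(-5 + 4 \cdot 0^{2} + 6 \cdot 0 - \frac{0}{6}\right) \left(-10\right) + 5^{3} = \left(-5 + 4 \cdot 0 + 0 - 0 \cdot \frac{1}{6}\right) \left(-10\right) + 125 = \left(-5 + 0 + 0 + 0\right) \left(-10\right) + 125 = \left(-5\right) \left(-10\right) + 125 = 50 + 125 = 175$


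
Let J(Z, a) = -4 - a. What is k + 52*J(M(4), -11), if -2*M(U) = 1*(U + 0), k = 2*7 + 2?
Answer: 380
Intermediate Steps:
k = 16 (k = 14 + 2 = 16)
M(U) = -U/2 (M(U) = -(U + 0)/2 = -U/2)
k + 52*J(M(4), -11) = 16 + 52*(-4 - 1*(-11)) = 16 + 52*(-4 + 11) = 16 + 52*7 = 16 + 364 = 380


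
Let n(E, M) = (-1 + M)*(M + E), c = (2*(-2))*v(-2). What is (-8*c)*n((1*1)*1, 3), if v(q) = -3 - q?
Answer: -256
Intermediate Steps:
c = 4 (c = (2*(-2))*(-3 - 1*(-2)) = -4*(-3 + 2) = -4*(-1) = 4)
n(E, M) = (-1 + M)*(E + M)
(-8*c)*n((1*1)*1, 3) = (-8*4)*(3² - 1*1 - 1*3 + ((1*1)*1)*3) = -32*(9 - 1 - 3 + (1*1)*3) = -32*(9 - 1*1 - 3 + 1*3) = -32*(9 - 1 - 3 + 3) = -32*8 = -256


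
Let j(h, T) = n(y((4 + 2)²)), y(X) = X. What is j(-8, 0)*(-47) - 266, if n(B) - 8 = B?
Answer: -2334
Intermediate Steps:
n(B) = 8 + B
j(h, T) = 44 (j(h, T) = 8 + (4 + 2)² = 8 + 6² = 8 + 36 = 44)
j(-8, 0)*(-47) - 266 = 44*(-47) - 266 = -2068 - 266 = -2334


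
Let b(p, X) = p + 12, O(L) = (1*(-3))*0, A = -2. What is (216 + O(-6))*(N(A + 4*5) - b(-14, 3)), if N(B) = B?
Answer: 4320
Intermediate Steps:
O(L) = 0 (O(L) = -3*0 = 0)
b(p, X) = 12 + p
(216 + O(-6))*(N(A + 4*5) - b(-14, 3)) = (216 + 0)*((-2 + 4*5) - (12 - 14)) = 216*((-2 + 20) - 1*(-2)) = 216*(18 + 2) = 216*20 = 4320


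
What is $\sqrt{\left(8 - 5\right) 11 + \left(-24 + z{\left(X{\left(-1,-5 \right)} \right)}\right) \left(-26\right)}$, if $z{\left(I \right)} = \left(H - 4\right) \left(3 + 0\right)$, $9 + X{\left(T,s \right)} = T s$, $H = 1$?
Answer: $9 \sqrt{11} \approx 29.85$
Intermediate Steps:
$X{\left(T,s \right)} = -9 + T s$
$z{\left(I \right)} = -9$ ($z{\left(I \right)} = \left(1 - 4\right) \left(3 + 0\right) = \left(-3\right) 3 = -9$)
$\sqrt{\left(8 - 5\right) 11 + \left(-24 + z{\left(X{\left(-1,-5 \right)} \right)}\right) \left(-26\right)} = \sqrt{\left(8 - 5\right) 11 + \left(-24 - 9\right) \left(-26\right)} = \sqrt{3 \cdot 11 - -858} = \sqrt{33 + 858} = \sqrt{891} = 9 \sqrt{11}$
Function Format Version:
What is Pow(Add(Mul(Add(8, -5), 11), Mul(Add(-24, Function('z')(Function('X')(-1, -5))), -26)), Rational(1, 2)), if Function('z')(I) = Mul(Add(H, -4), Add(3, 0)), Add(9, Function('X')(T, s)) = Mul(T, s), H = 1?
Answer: Mul(9, Pow(11, Rational(1, 2))) ≈ 29.850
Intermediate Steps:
Function('X')(T, s) = Add(-9, Mul(T, s))
Function('z')(I) = -9 (Function('z')(I) = Mul(Add(1, -4), Add(3, 0)) = Mul(-3, 3) = -9)
Pow(Add(Mul(Add(8, -5), 11), Mul(Add(-24, Function('z')(Function('X')(-1, -5))), -26)), Rational(1, 2)) = Pow(Add(Mul(Add(8, -5), 11), Mul(Add(-24, -9), -26)), Rational(1, 2)) = Pow(Add(Mul(3, 11), Mul(-33, -26)), Rational(1, 2)) = Pow(Add(33, 858), Rational(1, 2)) = Pow(891, Rational(1, 2)) = Mul(9, Pow(11, Rational(1, 2)))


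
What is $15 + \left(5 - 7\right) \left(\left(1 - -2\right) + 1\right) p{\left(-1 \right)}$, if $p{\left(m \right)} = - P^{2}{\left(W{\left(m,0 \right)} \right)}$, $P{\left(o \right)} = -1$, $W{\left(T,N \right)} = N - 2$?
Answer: $23$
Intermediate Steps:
$W{\left(T,N \right)} = -2 + N$
$p{\left(m \right)} = -1$ ($p{\left(m \right)} = - \left(-1\right)^{2} = \left(-1\right) 1 = -1$)
$15 + \left(5 - 7\right) \left(\left(1 - -2\right) + 1\right) p{\left(-1 \right)} = 15 + \left(5 - 7\right) \left(\left(1 - -2\right) + 1\right) \left(-1\right) = 15 + - 2 \left(\left(1 + 2\right) + 1\right) \left(-1\right) = 15 + - 2 \left(3 + 1\right) \left(-1\right) = 15 + \left(-2\right) 4 \left(-1\right) = 15 - -8 = 15 + 8 = 23$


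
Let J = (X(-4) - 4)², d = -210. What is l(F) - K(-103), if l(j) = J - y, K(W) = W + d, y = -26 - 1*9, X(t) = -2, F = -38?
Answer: 384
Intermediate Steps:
J = 36 (J = (-2 - 4)² = (-6)² = 36)
y = -35 (y = -26 - 9 = -35)
K(W) = -210 + W (K(W) = W - 210 = -210 + W)
l(j) = 71 (l(j) = 36 - 1*(-35) = 36 + 35 = 71)
l(F) - K(-103) = 71 - (-210 - 103) = 71 - 1*(-313) = 71 + 313 = 384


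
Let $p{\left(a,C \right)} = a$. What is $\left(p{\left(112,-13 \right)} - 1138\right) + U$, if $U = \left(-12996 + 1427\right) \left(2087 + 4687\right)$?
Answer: $-78369432$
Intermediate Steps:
$U = -78368406$ ($U = \left(-11569\right) 6774 = -78368406$)
$\left(p{\left(112,-13 \right)} - 1138\right) + U = \left(112 - 1138\right) - 78368406 = -1026 - 78368406 = -78369432$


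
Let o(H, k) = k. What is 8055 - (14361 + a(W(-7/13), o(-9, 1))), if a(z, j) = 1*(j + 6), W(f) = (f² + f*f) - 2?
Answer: -6313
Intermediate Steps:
W(f) = -2 + 2*f² (W(f) = (f² + f²) - 2 = 2*f² - 2 = -2 + 2*f²)
a(z, j) = 6 + j (a(z, j) = 1*(6 + j) = 6 + j)
8055 - (14361 + a(W(-7/13), o(-9, 1))) = 8055 - (14361 + (6 + 1)) = 8055 - (14361 + 7) = 8055 - 1*14368 = 8055 - 14368 = -6313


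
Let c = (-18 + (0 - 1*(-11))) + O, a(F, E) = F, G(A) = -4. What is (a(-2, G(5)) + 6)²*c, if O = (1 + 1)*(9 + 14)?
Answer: 624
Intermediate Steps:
O = 46 (O = 2*23 = 46)
c = 39 (c = (-18 + (0 - 1*(-11))) + 46 = (-18 + (0 + 11)) + 46 = (-18 + 11) + 46 = -7 + 46 = 39)
(a(-2, G(5)) + 6)²*c = (-2 + 6)²*39 = 4²*39 = 16*39 = 624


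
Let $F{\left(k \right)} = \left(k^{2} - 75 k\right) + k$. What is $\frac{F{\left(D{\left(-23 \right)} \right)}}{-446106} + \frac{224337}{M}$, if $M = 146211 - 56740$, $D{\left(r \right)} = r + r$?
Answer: $\frac{16597366967}{6652258321} \approx 2.495$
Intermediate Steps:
$D{\left(r \right)} = 2 r$
$F{\left(k \right)} = k^{2} - 74 k$
$M = 89471$
$\frac{F{\left(D{\left(-23 \right)} \right)}}{-446106} + \frac{224337}{M} = \frac{2 \left(-23\right) \left(-74 + 2 \left(-23\right)\right)}{-446106} + \frac{224337}{89471} = - 46 \left(-74 - 46\right) \left(- \frac{1}{446106}\right) + 224337 \cdot \frac{1}{89471} = \left(-46\right) \left(-120\right) \left(- \frac{1}{446106}\right) + \frac{224337}{89471} = 5520 \left(- \frac{1}{446106}\right) + \frac{224337}{89471} = - \frac{920}{74351} + \frac{224337}{89471} = \frac{16597366967}{6652258321}$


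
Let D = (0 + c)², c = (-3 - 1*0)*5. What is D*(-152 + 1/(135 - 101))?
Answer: -1162575/34 ≈ -34193.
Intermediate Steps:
c = -15 (c = (-3 + 0)*5 = -3*5 = -15)
D = 225 (D = (0 - 15)² = (-15)² = 225)
D*(-152 + 1/(135 - 101)) = 225*(-152 + 1/(135 - 101)) = 225*(-152 + 1/34) = 225*(-5167/34) = -1162575/34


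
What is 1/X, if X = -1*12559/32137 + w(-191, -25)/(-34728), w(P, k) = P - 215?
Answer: -558026868/211550665 ≈ -2.6378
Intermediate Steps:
w(P, k) = -215 + P
X = -211550665/558026868 (X = -1*12559/32137 + (-215 - 191)/(-34728) = -12559*1/32137 - 406*(-1/34728) = -12559/32137 + 203/17364 = -211550665/558026868 ≈ -0.37910)
1/X = 1/(-211550665/558026868) = -558026868/211550665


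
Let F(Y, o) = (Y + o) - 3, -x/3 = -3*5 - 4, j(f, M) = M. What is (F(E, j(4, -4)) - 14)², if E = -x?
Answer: 6084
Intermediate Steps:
x = 57 (x = -3*(-3*5 - 4) = -3*(-15 - 4) = -3*(-19) = 57)
E = -57 (E = -1*57 = -57)
F(Y, o) = -3 + Y + o
(F(E, j(4, -4)) - 14)² = ((-3 - 57 - 4) - 14)² = (-64 - 14)² = (-78)² = 6084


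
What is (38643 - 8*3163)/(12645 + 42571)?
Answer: 13339/55216 ≈ 0.24158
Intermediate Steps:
(38643 - 8*3163)/(12645 + 42571) = (38643 - 25304)/55216 = 13339*(1/55216) = 13339/55216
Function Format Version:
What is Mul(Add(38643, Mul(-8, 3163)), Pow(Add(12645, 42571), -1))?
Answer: Rational(13339, 55216) ≈ 0.24158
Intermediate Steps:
Mul(Add(38643, Mul(-8, 3163)), Pow(Add(12645, 42571), -1)) = Mul(Add(38643, -25304), Pow(55216, -1)) = Mul(13339, Rational(1, 55216)) = Rational(13339, 55216)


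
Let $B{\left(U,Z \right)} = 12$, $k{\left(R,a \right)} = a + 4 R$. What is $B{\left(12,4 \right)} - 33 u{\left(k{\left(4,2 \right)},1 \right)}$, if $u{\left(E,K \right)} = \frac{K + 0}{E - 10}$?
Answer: $\frac{63}{8} \approx 7.875$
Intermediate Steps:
$u{\left(E,K \right)} = \frac{K}{-10 + E}$
$B{\left(12,4 \right)} - 33 u{\left(k{\left(4,2 \right)},1 \right)} = 12 - 33 \cdot 1 \frac{1}{-10 + \left(2 + 4 \cdot 4\right)} = 12 - 33 \cdot 1 \frac{1}{-10 + \left(2 + 16\right)} = 12 - 33 \cdot 1 \frac{1}{-10 + 18} = 12 - 33 \cdot 1 \cdot \frac{1}{8} = 12 - \frac{33}{8} = \frac{63}{8}$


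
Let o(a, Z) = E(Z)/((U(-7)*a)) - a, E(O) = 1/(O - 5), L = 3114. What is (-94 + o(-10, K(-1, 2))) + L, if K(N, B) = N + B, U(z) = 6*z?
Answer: 5090399/1680 ≈ 3030.0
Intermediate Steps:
E(O) = 1/(-5 + O)
K(N, B) = B + N
o(a, Z) = -a - 1/(42*a*(-5 + Z)) (o(a, Z) = 1/((-5 + Z)*(((6*(-7))*a))) - a = 1/((-5 + Z)*((-42*a))) - a = (-1/(42*a))/(-5 + Z) - a = -1/(42*a*(-5 + Z)) - a = -a - 1/(42*a*(-5 + Z)))
(-94 + o(-10, K(-1, 2))) + L = (-94 + (1/42)*(-1 + 42*(-10)²*(5 - (2 - 1)))/(-10*(-5 + (2 - 1)))) + 3114 = (-94 + (1/42)*(-⅒)*(-1 + 42*100*(5 - 1*1))/(-5 + 1)) + 3114 = (-94 + (1/42)*(-⅒)*(-1 + 42*100*(5 - 1))/(-4)) + 3114 = (-94 + (1/42)*(-⅒)*(-¼)*(-1 + 42*100*4)) + 3114 = (-94 + (1/42)*(-⅒)*(-¼)*(-1 + 16800)) + 3114 = (-94 + (1/42)*(-⅒)*(-¼)*16799) + 3114 = (-94 + 16799/1680) + 3114 = -141121/1680 + 3114 = 5090399/1680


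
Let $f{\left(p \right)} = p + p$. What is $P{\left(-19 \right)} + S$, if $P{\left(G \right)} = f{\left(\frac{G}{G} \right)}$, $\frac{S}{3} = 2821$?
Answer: $8465$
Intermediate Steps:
$S = 8463$ ($S = 3 \cdot 2821 = 8463$)
$f{\left(p \right)} = 2 p$
$P{\left(G \right)} = 2$ ($P{\left(G \right)} = 2 \frac{G}{G} = 2 \cdot 1 = 2$)
$P{\left(-19 \right)} + S = 2 + 8463 = 8465$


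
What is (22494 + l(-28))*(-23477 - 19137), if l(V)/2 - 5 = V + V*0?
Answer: -956599072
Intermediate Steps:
l(V) = 10 + 2*V (l(V) = 10 + 2*(V + V*0) = 10 + 2*(V + 0) = 10 + 2*V)
(22494 + l(-28))*(-23477 - 19137) = (22494 + (10 + 2*(-28)))*(-23477 - 19137) = (22494 + (10 - 56))*(-42614) = (22494 - 46)*(-42614) = 22448*(-42614) = -956599072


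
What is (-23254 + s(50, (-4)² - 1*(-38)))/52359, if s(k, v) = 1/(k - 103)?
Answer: -410821/925009 ≈ -0.44413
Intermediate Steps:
s(k, v) = 1/(-103 + k)
(-23254 + s(50, (-4)² - 1*(-38)))/52359 = (-23254 + 1/(-103 + 50))/52359 = (-23254 + 1/(-53))*(1/52359) = (-23254 - 1/53)*(1/52359) = -1232463/53*1/52359 = -410821/925009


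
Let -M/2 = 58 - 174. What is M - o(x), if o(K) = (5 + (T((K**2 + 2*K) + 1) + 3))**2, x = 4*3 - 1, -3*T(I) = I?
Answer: -1368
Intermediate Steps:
M = 232 (M = -2*(58 - 174) = -2*(-116) = 232)
T(I) = -I/3
x = 11 (x = 12 - 1 = 11)
o(K) = (23/3 - 2*K/3 - K**2/3)**2 (o(K) = (5 + (-((K**2 + 2*K) + 1)/3 + 3))**2 = (5 + (-(1 + K**2 + 2*K)/3 + 3))**2 = (5 + ((-1/3 - 2*K/3 - K**2/3) + 3))**2 = (5 + (8/3 - 2*K/3 - K**2/3))**2 = (23/3 - 2*K/3 - K**2/3)**2)
M - o(x) = 232 - (-23 + 11**2 + 2*11)**2/9 = 232 - (-23 + 121 + 22)**2/9 = 232 - 120**2/9 = 232 - 14400/9 = 232 - 1*1600 = 232 - 1600 = -1368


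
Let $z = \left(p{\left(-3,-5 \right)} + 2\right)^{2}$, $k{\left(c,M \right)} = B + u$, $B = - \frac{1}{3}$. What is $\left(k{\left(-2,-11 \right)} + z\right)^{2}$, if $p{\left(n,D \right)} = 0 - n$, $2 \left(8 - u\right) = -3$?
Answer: $\frac{42025}{36} \approx 1167.4$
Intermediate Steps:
$u = \frac{19}{2}$ ($u = 8 - - \frac{3}{2} = 8 + \frac{3}{2} = \frac{19}{2} \approx 9.5$)
$B = - \frac{1}{3}$ ($B = \left(-1\right) \frac{1}{3} = - \frac{1}{3} \approx -0.33333$)
$p{\left(n,D \right)} = - n$
$k{\left(c,M \right)} = \frac{55}{6}$ ($k{\left(c,M \right)} = - \frac{1}{3} + \frac{19}{2} = \frac{55}{6}$)
$z = 25$ ($z = \left(\left(-1\right) \left(-3\right) + 2\right)^{2} = \left(3 + 2\right)^{2} = 5^{2} = 25$)
$\left(k{\left(-2,-11 \right)} + z\right)^{2} = \left(\frac{55}{6} + 25\right)^{2} = \left(\frac{205}{6}\right)^{2} = \frac{42025}{36}$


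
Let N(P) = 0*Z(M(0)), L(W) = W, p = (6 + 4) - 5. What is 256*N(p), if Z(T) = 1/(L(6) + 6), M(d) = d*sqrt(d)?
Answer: 0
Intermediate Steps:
M(d) = d**(3/2)
p = 5 (p = 10 - 5 = 5)
Z(T) = 1/12 (Z(T) = 1/(6 + 6) = 1/12)
N(P) = 0 (N(P) = 0*(1/12) = 0)
256*N(p) = 256*0 = 0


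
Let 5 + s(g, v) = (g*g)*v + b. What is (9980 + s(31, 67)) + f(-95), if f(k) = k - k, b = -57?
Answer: 74305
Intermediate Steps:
f(k) = 0
s(g, v) = -62 + v*g**2 (s(g, v) = -5 + ((g*g)*v - 57) = -5 + (g**2*v - 57) = -5 + (v*g**2 - 57) = -5 + (-57 + v*g**2) = -62 + v*g**2)
(9980 + s(31, 67)) + f(-95) = (9980 + (-62 + 67*31**2)) + 0 = (9980 + (-62 + 67*961)) + 0 = (9980 + (-62 + 64387)) + 0 = (9980 + 64325) + 0 = 74305 + 0 = 74305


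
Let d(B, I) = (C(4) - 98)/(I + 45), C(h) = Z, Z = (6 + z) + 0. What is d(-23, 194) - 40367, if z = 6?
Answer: -9647799/239 ≈ -40367.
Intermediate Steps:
Z = 12 (Z = (6 + 6) + 0 = 12 + 0 = 12)
C(h) = 12
d(B, I) = -86/(45 + I) (d(B, I) = (12 - 98)/(I + 45) = -86/(45 + I))
d(-23, 194) - 40367 = -86/(45 + 194) - 40367 = -86/239 - 40367 = -9647799/239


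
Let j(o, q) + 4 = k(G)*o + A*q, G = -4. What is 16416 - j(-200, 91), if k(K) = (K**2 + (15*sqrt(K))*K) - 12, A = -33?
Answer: 20223 - 24000*I ≈ 20223.0 - 24000.0*I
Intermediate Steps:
k(K) = -12 + K**2 + 15*K**(3/2) (k(K) = (K**2 + 15*K**(3/2)) - 12 = -12 + K**2 + 15*K**(3/2))
j(o, q) = -4 - 33*q + o*(4 - 120*I) (j(o, q) = -4 + ((-12 + (-4)**2 + 15*(-4)**(3/2))*o - 33*q) = -4 + ((-12 + 16 + 15*(-8*I))*o - 33*q) = -4 + ((-12 + 16 - 120*I)*o - 33*q) = -4 + ((4 - 120*I)*o - 33*q) = -4 + (o*(4 - 120*I) - 33*q) = -4 + (-33*q + o*(4 - 120*I)) = -4 - 33*q + o*(4 - 120*I))
16416 - j(-200, 91) = 16416 - (-4 - 33*91 - 200*(4 - 120*I)) = 16416 - (-4 - 3003 + (-800 + 24000*I)) = 16416 - (-3807 + 24000*I) = 16416 + (3807 - 24000*I) = 20223 - 24000*I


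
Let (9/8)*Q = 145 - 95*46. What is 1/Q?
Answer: -9/33800 ≈ -0.00026627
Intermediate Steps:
Q = -33800/9 (Q = 8*(145 - 95*46)/9 = 8*(145 - 4370)/9 = (8/9)*(-4225) = -33800/9 ≈ -3755.6)
1/Q = 1/(-33800/9) = -9/33800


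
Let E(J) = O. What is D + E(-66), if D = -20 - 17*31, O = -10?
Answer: -557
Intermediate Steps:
E(J) = -10
D = -547 (D = -20 - 527 = -547)
D + E(-66) = -547 - 10 = -557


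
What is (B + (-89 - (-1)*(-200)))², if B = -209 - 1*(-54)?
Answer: 197136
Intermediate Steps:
B = -155 (B = -209 + 54 = -155)
(B + (-89 - (-1)*(-200)))² = (-155 + (-89 - (-1)*(-200)))² = (-155 + (-89 - 1*200))² = (-155 + (-89 - 200))² = (-155 - 289)² = (-444)² = 197136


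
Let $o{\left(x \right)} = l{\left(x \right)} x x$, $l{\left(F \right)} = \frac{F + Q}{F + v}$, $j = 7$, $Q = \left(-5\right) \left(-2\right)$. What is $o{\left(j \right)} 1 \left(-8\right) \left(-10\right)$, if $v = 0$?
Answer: $9520$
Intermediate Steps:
$Q = 10$
$l{\left(F \right)} = \frac{10 + F}{F}$ ($l{\left(F \right)} = \frac{F + 10}{F + 0} = \frac{10 + F}{F}$)
$o{\left(x \right)} = x \left(10 + x\right)$ ($o{\left(x \right)} = \frac{10 + x}{x} x x = \left(10 + x\right) x = x \left(10 + x\right)$)
$o{\left(j \right)} 1 \left(-8\right) \left(-10\right) = 7 \left(10 + 7\right) 1 \left(-8\right) \left(-10\right) = 7 \cdot 17 \left(-8\right) \left(-10\right) = 119 \left(-8\right) \left(-10\right) = \left(-952\right) \left(-10\right) = 9520$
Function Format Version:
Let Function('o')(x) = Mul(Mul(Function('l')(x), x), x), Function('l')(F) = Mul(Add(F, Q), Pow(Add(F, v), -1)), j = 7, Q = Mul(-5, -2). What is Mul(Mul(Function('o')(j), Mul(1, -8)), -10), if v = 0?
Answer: 9520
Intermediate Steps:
Q = 10
Function('l')(F) = Mul(Pow(F, -1), Add(10, F)) (Function('l')(F) = Mul(Add(F, 10), Pow(Add(F, 0), -1)) = Mul(Add(10, F), Pow(F, -1)) = Mul(Pow(F, -1), Add(10, F)))
Function('o')(x) = Mul(x, Add(10, x)) (Function('o')(x) = Mul(Mul(Mul(Pow(x, -1), Add(10, x)), x), x) = Mul(Add(10, x), x) = Mul(x, Add(10, x)))
Mul(Mul(Function('o')(j), Mul(1, -8)), -10) = Mul(Mul(Mul(7, Add(10, 7)), Mul(1, -8)), -10) = Mul(Mul(Mul(7, 17), -8), -10) = Mul(Mul(119, -8), -10) = Mul(-952, -10) = 9520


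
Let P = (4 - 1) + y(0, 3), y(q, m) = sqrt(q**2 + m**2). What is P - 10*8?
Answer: -74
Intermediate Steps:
y(q, m) = sqrt(m**2 + q**2)
P = 6 (P = (4 - 1) + sqrt(3**2 + 0**2) = 3 + sqrt(9 + 0) = 3 + sqrt(9) = 3 + 3 = 6)
P - 10*8 = 6 - 10*8 = 6 - 80 = -74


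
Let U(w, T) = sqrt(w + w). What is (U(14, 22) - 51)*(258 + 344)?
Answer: -30702 + 1204*sqrt(7) ≈ -27517.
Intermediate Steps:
U(w, T) = sqrt(2)*sqrt(w) (U(w, T) = sqrt(2*w) = sqrt(2)*sqrt(w))
(U(14, 22) - 51)*(258 + 344) = (sqrt(2)*sqrt(14) - 51)*(258 + 344) = (2*sqrt(7) - 51)*602 = (-51 + 2*sqrt(7))*602 = -30702 + 1204*sqrt(7)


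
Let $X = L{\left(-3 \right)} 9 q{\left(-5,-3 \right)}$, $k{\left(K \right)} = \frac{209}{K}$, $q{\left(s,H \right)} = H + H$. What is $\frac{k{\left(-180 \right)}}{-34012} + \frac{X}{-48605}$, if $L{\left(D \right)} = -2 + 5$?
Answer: $\frac{18217243}{5410319760} \approx 0.0033671$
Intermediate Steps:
$q{\left(s,H \right)} = 2 H$
$L{\left(D \right)} = 3$
$X = -162$ ($X = 3 \cdot 9 \cdot 2 \left(-3\right) = 27 \left(-6\right) = -162$)
$\frac{k{\left(-180 \right)}}{-34012} + \frac{X}{-48605} = \frac{209 \frac{1}{-180}}{-34012} - \frac{162}{-48605} = 209 \left(- \frac{1}{180}\right) \left(- \frac{1}{34012}\right) - - \frac{162}{48605} = \left(- \frac{209}{180}\right) \left(- \frac{1}{34012}\right) + \frac{162}{48605} = \frac{19}{556560} + \frac{162}{48605} = \frac{18217243}{5410319760}$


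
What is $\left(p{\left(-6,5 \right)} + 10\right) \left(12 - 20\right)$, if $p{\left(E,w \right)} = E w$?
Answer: $160$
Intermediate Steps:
$\left(p{\left(-6,5 \right)} + 10\right) \left(12 - 20\right) = \left(\left(-6\right) 5 + 10\right) \left(12 - 20\right) = \left(-30 + 10\right) \left(-8\right) = \left(-20\right) \left(-8\right) = 160$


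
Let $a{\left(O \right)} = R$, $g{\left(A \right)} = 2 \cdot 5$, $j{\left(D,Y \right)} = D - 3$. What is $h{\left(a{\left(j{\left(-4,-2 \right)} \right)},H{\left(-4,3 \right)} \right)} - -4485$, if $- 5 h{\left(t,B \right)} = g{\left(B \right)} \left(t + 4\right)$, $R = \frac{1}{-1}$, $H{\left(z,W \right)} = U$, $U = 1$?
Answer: $4479$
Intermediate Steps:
$H{\left(z,W \right)} = 1$
$j{\left(D,Y \right)} = -3 + D$
$g{\left(A \right)} = 10$
$R = -1$
$a{\left(O \right)} = -1$
$h{\left(t,B \right)} = -8 - 2 t$ ($h{\left(t,B \right)} = - \frac{10 \left(t + 4\right)}{5} = - \frac{10 \left(4 + t\right)}{5} = - \frac{40 + 10 t}{5} = -8 - 2 t$)
$h{\left(a{\left(j{\left(-4,-2 \right)} \right)},H{\left(-4,3 \right)} \right)} - -4485 = \left(-8 - -2\right) - -4485 = \left(-8 + 2\right) + 4485 = -6 + 4485 = 4479$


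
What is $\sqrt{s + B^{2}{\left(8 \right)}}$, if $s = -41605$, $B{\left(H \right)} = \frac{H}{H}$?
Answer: $2 i \sqrt{10401} \approx 203.97 i$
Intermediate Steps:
$B{\left(H \right)} = 1$
$\sqrt{s + B^{2}{\left(8 \right)}} = \sqrt{-41605 + 1^{2}} = \sqrt{-41605 + 1} = \sqrt{-41604} = 2 i \sqrt{10401}$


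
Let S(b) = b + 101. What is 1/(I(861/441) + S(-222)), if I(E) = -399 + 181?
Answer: -1/339 ≈ -0.0029499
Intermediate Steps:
I(E) = -218
S(b) = 101 + b
1/(I(861/441) + S(-222)) = 1/(-218 + (101 - 222)) = 1/(-218 - 121) = 1/(-339) = -1/339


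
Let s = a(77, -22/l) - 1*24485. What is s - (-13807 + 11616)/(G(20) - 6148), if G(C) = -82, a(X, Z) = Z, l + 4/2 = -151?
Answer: -3334150759/136170 ≈ -24485.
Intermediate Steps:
l = -153 (l = -2 - 151 = -153)
s = -3746183/153 (s = -22/(-153) - 1*24485 = -22*(-1/153) - 24485 = 22/153 - 24485 = -3746183/153 ≈ -24485.)
s - (-13807 + 11616)/(G(20) - 6148) = -3746183/153 - (-13807 + 11616)/(-82 - 6148) = -3746183/153 - (-2191)/(-6230) = -3746183/153 - (-2191)*(-1)/6230 = -3746183/153 - 1*313/890 = -3746183/153 - 313/890 = -3334150759/136170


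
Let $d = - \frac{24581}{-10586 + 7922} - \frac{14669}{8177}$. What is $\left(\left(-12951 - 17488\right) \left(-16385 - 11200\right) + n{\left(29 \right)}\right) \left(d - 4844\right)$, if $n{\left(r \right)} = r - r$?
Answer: $- \frac{265659008203726105}{65416} \approx -4.0611 \cdot 10^{12}$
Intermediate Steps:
$n{\left(r \right)} = 0$
$d = \frac{4376233}{588744}$ ($d = - \frac{24581}{-2664} - \frac{14669}{8177} = \left(-24581\right) \left(- \frac{1}{2664}\right) - \frac{14669}{8177} = \frac{24581}{2664} - \frac{14669}{8177} = \frac{4376233}{588744} \approx 7.4332$)
$\left(\left(-12951 - 17488\right) \left(-16385 - 11200\right) + n{\left(29 \right)}\right) \left(d - 4844\right) = \left(\left(-12951 - 17488\right) \left(-16385 - 11200\right) + 0\right) \left(\frac{4376233}{588744} - 4844\right) = \left(\left(-30439\right) \left(-27585\right) + 0\right) \left(- \frac{2847499703}{588744}\right) = \left(839659815 + 0\right) \left(- \frac{2847499703}{588744}\right) = 839659815 \left(- \frac{2847499703}{588744}\right) = - \frac{265659008203726105}{65416}$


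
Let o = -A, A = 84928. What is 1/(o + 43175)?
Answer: -1/41753 ≈ -2.3950e-5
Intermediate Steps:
o = -84928 (o = -1*84928 = -84928)
1/(o + 43175) = 1/(-84928 + 43175) = 1/(-41753) = -1/41753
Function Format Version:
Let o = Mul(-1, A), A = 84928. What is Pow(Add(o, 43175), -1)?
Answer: Rational(-1, 41753) ≈ -2.3950e-5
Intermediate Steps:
o = -84928 (o = Mul(-1, 84928) = -84928)
Pow(Add(o, 43175), -1) = Pow(Add(-84928, 43175), -1) = Pow(-41753, -1) = Rational(-1, 41753)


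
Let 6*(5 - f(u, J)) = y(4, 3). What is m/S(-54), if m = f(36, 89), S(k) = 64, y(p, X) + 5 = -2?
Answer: 37/384 ≈ 0.096354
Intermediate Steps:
y(p, X) = -7 (y(p, X) = -5 - 2 = -7)
f(u, J) = 37/6 (f(u, J) = 5 - ⅙*(-7) = 5 + 7/6 = 37/6)
m = 37/6 ≈ 6.1667
m/S(-54) = (37/6)/64 = (37/6)*(1/64) = 37/384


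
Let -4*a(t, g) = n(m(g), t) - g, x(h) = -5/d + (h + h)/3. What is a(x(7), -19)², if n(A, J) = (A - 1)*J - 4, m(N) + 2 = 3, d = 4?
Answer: 225/16 ≈ 14.063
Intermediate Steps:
m(N) = 1 (m(N) = -2 + 3 = 1)
x(h) = -5/4 + 2*h/3 (x(h) = -5/4 + (h + h)/3 = -5*¼ + (2*h)*(⅓) = -5/4 + 2*h/3)
n(A, J) = -4 + J*(-1 + A) (n(A, J) = (-1 + A)*J - 4 = J*(-1 + A) - 4 = -4 + J*(-1 + A))
a(t, g) = 1 + g/4 (a(t, g) = -((-4 - t + 1*t) - g)/4 = -((-4 - t + t) - g)/4 = -(-4 - g)/4 = 1 + g/4)
a(x(7), -19)² = (1 + (¼)*(-19))² = (1 - 19/4)² = (-15/4)² = 225/16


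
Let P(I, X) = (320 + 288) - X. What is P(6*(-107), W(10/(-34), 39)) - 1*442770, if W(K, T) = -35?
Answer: -442127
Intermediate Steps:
P(I, X) = 608 - X
P(6*(-107), W(10/(-34), 39)) - 1*442770 = (608 - 1*(-35)) - 1*442770 = (608 + 35) - 442770 = 643 - 442770 = -442127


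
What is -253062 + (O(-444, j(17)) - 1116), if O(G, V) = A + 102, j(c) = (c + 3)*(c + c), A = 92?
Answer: -253984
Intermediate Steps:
j(c) = 2*c*(3 + c) (j(c) = (3 + c)*(2*c) = 2*c*(3 + c))
O(G, V) = 194 (O(G, V) = 92 + 102 = 194)
-253062 + (O(-444, j(17)) - 1116) = -253062 + (194 - 1116) = -253062 - 922 = -253984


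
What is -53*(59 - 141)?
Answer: 4346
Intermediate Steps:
-53*(59 - 141) = -53*(-82) = 4346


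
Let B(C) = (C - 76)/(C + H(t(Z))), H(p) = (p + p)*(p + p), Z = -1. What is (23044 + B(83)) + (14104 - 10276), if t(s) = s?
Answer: 2337871/87 ≈ 26872.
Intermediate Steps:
H(p) = 4*p² (H(p) = (2*p)*(2*p) = 4*p²)
B(C) = (-76 + C)/(4 + C) (B(C) = (C - 76)/(C + 4*(-1)²) = (-76 + C)/(C + 4*1) = (-76 + C)/(C + 4) = (-76 + C)/(4 + C))
(23044 + B(83)) + (14104 - 10276) = (23044 + (-76 + 83)/(4 + 83)) + (14104 - 10276) = (23044 + 7/87) + 3828 = 2004835/87 + 3828 = 2337871/87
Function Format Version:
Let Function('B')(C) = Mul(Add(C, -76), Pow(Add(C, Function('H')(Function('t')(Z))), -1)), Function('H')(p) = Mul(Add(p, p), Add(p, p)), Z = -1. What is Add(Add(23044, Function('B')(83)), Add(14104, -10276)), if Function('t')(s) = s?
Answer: Rational(2337871, 87) ≈ 26872.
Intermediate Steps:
Function('H')(p) = Mul(4, Pow(p, 2)) (Function('H')(p) = Mul(Mul(2, p), Mul(2, p)) = Mul(4, Pow(p, 2)))
Function('B')(C) = Mul(Pow(Add(4, C), -1), Add(-76, C)) (Function('B')(C) = Mul(Add(C, -76), Pow(Add(C, Mul(4, Pow(-1, 2))), -1)) = Mul(Add(-76, C), Pow(Add(C, Mul(4, 1)), -1)) = Mul(Add(-76, C), Pow(Add(C, 4), -1)) = Mul(Add(-76, C), Pow(Add(4, C), -1)) = Mul(Pow(Add(4, C), -1), Add(-76, C)))
Add(Add(23044, Function('B')(83)), Add(14104, -10276)) = Add(Add(23044, Mul(Pow(Add(4, 83), -1), Add(-76, 83))), Add(14104, -10276)) = Add(Add(23044, Mul(Pow(87, -1), 7)), 3828) = Add(Add(23044, Mul(Rational(1, 87), 7)), 3828) = Add(Add(23044, Rational(7, 87)), 3828) = Add(Rational(2004835, 87), 3828) = Rational(2337871, 87)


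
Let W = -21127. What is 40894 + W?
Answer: 19767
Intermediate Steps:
40894 + W = 40894 - 21127 = 19767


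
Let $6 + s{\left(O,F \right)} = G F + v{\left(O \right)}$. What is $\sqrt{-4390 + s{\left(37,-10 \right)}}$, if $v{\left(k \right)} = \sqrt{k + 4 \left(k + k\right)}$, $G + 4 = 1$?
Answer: $\sqrt{-4366 + 3 \sqrt{37}} \approx 65.938 i$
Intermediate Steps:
$G = -3$ ($G = -4 + 1 = -3$)
$v{\left(k \right)} = 3 \sqrt{k}$ ($v{\left(k \right)} = \sqrt{k + 4 \cdot 2 k} = \sqrt{k + 8 k} = \sqrt{9 k} = 3 \sqrt{k}$)
$s{\left(O,F \right)} = -6 - 3 F + 3 \sqrt{O}$ ($s{\left(O,F \right)} = -6 - \left(- 3 \sqrt{O} + 3 F\right) = -6 - 3 F + 3 \sqrt{O}$)
$\sqrt{-4390 + s{\left(37,-10 \right)}} = \sqrt{-4390 - \left(-24 - 3 \sqrt{37}\right)} = \sqrt{-4390 + \left(-6 + 30 + 3 \sqrt{37}\right)} = \sqrt{-4390 + \left(24 + 3 \sqrt{37}\right)} = \sqrt{-4366 + 3 \sqrt{37}}$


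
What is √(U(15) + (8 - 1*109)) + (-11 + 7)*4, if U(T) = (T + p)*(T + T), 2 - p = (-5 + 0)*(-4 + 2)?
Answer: -16 + √109 ≈ -5.5597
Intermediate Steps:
p = -8 (p = 2 - (-5 + 0)*(-4 + 2) = 2 - (-5)*(-2) = 2 - 1*10 = 2 - 10 = -8)
U(T) = 2*T*(-8 + T) (U(T) = (T - 8)*(T + T) = (-8 + T)*(2*T) = 2*T*(-8 + T))
√(U(15) + (8 - 1*109)) + (-11 + 7)*4 = √(2*15*(-8 + 15) + (8 - 1*109)) + (-11 + 7)*4 = √(2*15*7 + (8 - 109)) - 4*4 = √(210 - 101) - 16 = √109 - 16 = -16 + √109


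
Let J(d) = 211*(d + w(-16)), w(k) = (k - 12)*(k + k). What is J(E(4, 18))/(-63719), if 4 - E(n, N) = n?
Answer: -189056/63719 ≈ -2.9670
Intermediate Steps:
E(n, N) = 4 - n
w(k) = 2*k*(-12 + k) (w(k) = (-12 + k)*(2*k) = 2*k*(-12 + k))
J(d) = 189056 + 211*d (J(d) = 211*(d + 2*(-16)*(-12 - 16)) = 211*(d + 2*(-16)*(-28)) = 211*(d + 896) = 211*(896 + d) = 189056 + 211*d)
J(E(4, 18))/(-63719) = (189056 + 211*(4 - 1*4))/(-63719) = (189056 + 211*(4 - 4))*(-1/63719) = (189056 + 211*0)*(-1/63719) = (189056 + 0)*(-1/63719) = 189056*(-1/63719) = -189056/63719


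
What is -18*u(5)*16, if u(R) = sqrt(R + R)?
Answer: -288*sqrt(10) ≈ -910.74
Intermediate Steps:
u(R) = sqrt(2)*sqrt(R) (u(R) = sqrt(2*R) = sqrt(2)*sqrt(R))
-18*u(5)*16 = -18*sqrt(2)*sqrt(5)*16 = -18*sqrt(10)*16 = -288*sqrt(10)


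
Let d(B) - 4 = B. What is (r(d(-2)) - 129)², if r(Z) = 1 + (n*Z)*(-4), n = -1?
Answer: 14400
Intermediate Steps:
d(B) = 4 + B
r(Z) = 1 + 4*Z (r(Z) = 1 - Z*(-4) = 1 + 4*Z)
(r(d(-2)) - 129)² = ((1 + 4*(4 - 2)) - 129)² = ((1 + 4*2) - 129)² = ((1 + 8) - 129)² = (9 - 129)² = (-120)² = 14400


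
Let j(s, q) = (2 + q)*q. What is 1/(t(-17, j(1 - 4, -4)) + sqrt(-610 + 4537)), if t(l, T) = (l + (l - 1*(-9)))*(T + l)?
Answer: 75/15566 - sqrt(3927)/46698 ≈ 0.0034763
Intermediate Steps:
j(s, q) = q*(2 + q)
t(l, T) = (9 + 2*l)*(T + l) (t(l, T) = (l + (l + 9))*(T + l) = (l + (9 + l))*(T + l) = (9 + 2*l)*(T + l))
1/(t(-17, j(1 - 4, -4)) + sqrt(-610 + 4537)) = 1/((2*(-17)**2 + 9*(-4*(2 - 4)) + 9*(-17) + 2*(-4*(2 - 4))*(-17)) + sqrt(-610 + 4537)) = 1/((2*289 + 9*(-4*(-2)) - 153 + 2*(-4*(-2))*(-17)) + sqrt(3927)) = 1/((578 + 9*8 - 153 + 2*8*(-17)) + sqrt(3927)) = 1/((578 + 72 - 153 - 272) + sqrt(3927)) = 1/(225 + sqrt(3927))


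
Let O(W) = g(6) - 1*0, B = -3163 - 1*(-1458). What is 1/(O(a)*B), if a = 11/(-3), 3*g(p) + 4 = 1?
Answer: 1/1705 ≈ 0.00058651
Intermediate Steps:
g(p) = -1 (g(p) = -4/3 + (⅓)*1 = -4/3 + ⅓ = -1)
B = -1705 (B = -3163 + 1458 = -1705)
a = -11/3 (a = 11*(-⅓) = -11/3 ≈ -3.6667)
O(W) = -1 (O(W) = -1 - 1*0 = -1 + 0 = -1)
1/(O(a)*B) = 1/(-1*(-1705)) = 1/1705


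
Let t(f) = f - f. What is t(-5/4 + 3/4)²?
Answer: 0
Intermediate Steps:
t(f) = 0
t(-5/4 + 3/4)² = 0² = 0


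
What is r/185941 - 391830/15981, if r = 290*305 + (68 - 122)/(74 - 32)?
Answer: -23814587709/990507707 ≈ -24.043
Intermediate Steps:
r = 619141/7 (r = 88450 - 54/42 = 88450 - 54*1/42 = 88450 - 9/7 = 619141/7 ≈ 88449.)
r/185941 - 391830/15981 = (619141/7)/185941 - 391830/15981 = (619141/7)*(1/185941) - 391830*1/15981 = 619141/1301587 - 130610/5327 = -23814587709/990507707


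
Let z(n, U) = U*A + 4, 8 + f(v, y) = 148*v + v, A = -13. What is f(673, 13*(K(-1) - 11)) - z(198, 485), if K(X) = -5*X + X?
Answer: 106570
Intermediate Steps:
K(X) = -4*X
f(v, y) = -8 + 149*v (f(v, y) = -8 + (148*v + v) = -8 + 149*v)
z(n, U) = 4 - 13*U (z(n, U) = U*(-13) + 4 = -13*U + 4 = 4 - 13*U)
f(673, 13*(K(-1) - 11)) - z(198, 485) = (-8 + 149*673) - (4 - 13*485) = (-8 + 100277) - (4 - 6305) = 100269 - 1*(-6301) = 100269 + 6301 = 106570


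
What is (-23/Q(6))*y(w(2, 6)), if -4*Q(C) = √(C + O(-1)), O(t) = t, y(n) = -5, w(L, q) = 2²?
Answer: -92*√5 ≈ -205.72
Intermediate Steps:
w(L, q) = 4
Q(C) = -√(-1 + C)/4 (Q(C) = -√(C - 1)/4 = -√(-1 + C)/4)
(-23/Q(6))*y(w(2, 6)) = -23*(-4/√(-1 + 6))*(-5) = -23*(-4*√5/5)*(-5) = -(-92)*√5/5*(-5) = (92*√5/5)*(-5) = -92*√5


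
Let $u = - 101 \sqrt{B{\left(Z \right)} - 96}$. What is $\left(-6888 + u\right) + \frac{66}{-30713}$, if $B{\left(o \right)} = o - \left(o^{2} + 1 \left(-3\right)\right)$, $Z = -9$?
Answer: $- \frac{211551210}{30713} - 101 i \sqrt{183} \approx -6888.0 - 1366.3 i$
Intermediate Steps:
$B{\left(o \right)} = 3 + o - o^{2}$ ($B{\left(o \right)} = o - \left(o^{2} - 3\right) = o - \left(-3 + o^{2}\right) = 3 + o - o^{2}$)
$u = - 101 i \sqrt{183}$ ($u = - 101 \sqrt{\left(3 - 9 - \left(-9\right)^{2}\right) - 96} = - 101 \sqrt{\left(3 - 9 - 81\right) - 96} = - 101 \sqrt{-87 - 96} = - 101 \sqrt{-183} = - 101 i \sqrt{183} \approx - 1366.3 i$)
$\left(-6888 + u\right) + \frac{66}{-30713} = \left(-6888 - 101 i \sqrt{183}\right) + \frac{66}{-30713} = \left(-6888 - 101 i \sqrt{183}\right) + 66 \left(- \frac{1}{30713}\right) = \left(-6888 - 101 i \sqrt{183}\right) - \frac{66}{30713} = - \frac{211551210}{30713} - 101 i \sqrt{183}$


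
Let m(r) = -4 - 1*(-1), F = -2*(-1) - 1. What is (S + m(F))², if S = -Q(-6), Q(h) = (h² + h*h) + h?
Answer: 4761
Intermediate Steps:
Q(h) = h + 2*h² (Q(h) = (h² + h²) + h = 2*h² + h = h + 2*h²)
F = 1 (F = 2 - 1 = 1)
m(r) = -3 (m(r) = -4 + 1 = -3)
S = -66 (S = -(-6)*(1 + 2*(-6)) = -(-6)*(1 - 12) = -(-6)*(-11) = -1*66 = -66)
(S + m(F))² = (-66 - 3)² = (-69)² = 4761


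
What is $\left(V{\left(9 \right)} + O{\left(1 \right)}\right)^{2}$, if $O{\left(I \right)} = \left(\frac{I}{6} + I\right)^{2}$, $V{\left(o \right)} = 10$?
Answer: $\frac{167281}{1296} \approx 129.07$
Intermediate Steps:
$O{\left(I \right)} = \frac{49 I^{2}}{36}$ ($O{\left(I \right)} = \left(I \frac{1}{6} + I\right)^{2} = \left(\frac{I}{6} + I\right)^{2} = \left(\frac{7 I}{6}\right)^{2} = \frac{49 I^{2}}{36}$)
$\left(V{\left(9 \right)} + O{\left(1 \right)}\right)^{2} = \left(10 + \frac{49 \cdot 1^{2}}{36}\right)^{2} = \left(10 + \frac{49}{36} \cdot 1\right)^{2} = \left(10 + \frac{49}{36}\right)^{2} = \left(\frac{409}{36}\right)^{2} = \frac{167281}{1296}$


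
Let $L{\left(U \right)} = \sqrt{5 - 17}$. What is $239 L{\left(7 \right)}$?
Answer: $478 i \sqrt{3} \approx 827.92 i$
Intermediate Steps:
$L{\left(U \right)} = 2 i \sqrt{3}$ ($L{\left(U \right)} = \sqrt{-12} = 2 i \sqrt{3}$)
$239 L{\left(7 \right)} = 239 \cdot 2 i \sqrt{3} = 478 i \sqrt{3}$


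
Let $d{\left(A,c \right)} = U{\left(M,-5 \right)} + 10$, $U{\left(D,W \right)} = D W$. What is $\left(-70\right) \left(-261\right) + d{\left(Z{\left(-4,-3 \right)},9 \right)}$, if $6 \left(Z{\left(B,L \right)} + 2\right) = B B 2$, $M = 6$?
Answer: $18250$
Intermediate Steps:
$Z{\left(B,L \right)} = -2 + \frac{B^{2}}{3}$ ($Z{\left(B,L \right)} = -2 + \frac{B B 2}{6} = -2 + \frac{B^{2} \cdot 2}{6} = -2 + \frac{2 B^{2}}{6} = -2 + \frac{B^{2}}{3}$)
$d{\left(A,c \right)} = -20$ ($d{\left(A,c \right)} = 6 \left(-5\right) + 10 = -30 + 10 = -20$)
$\left(-70\right) \left(-261\right) + d{\left(Z{\left(-4,-3 \right)},9 \right)} = \left(-70\right) \left(-261\right) - 20 = 18270 - 20 = 18250$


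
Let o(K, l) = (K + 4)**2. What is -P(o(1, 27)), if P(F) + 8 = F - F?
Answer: 8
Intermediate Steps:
o(K, l) = (4 + K)**2
P(F) = -8 (P(F) = -8 + (F - F) = -8 + 0 = -8)
-P(o(1, 27)) = -1*(-8) = 8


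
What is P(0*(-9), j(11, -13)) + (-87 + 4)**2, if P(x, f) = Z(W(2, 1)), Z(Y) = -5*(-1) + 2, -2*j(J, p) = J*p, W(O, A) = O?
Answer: 6896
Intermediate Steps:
j(J, p) = -J*p/2
Z(Y) = 7 (Z(Y) = 5 + 2 = 7)
P(x, f) = 7
P(0*(-9), j(11, -13)) + (-87 + 4)**2 = 7 + (-87 + 4)**2 = 7 + (-83)**2 = 7 + 6889 = 6896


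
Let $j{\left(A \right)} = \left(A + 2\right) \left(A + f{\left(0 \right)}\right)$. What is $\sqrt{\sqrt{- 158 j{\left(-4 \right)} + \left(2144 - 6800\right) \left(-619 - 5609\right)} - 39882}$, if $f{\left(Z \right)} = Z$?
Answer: $\sqrt{-39882 + 4 \sqrt{1812269}} \approx 185.73 i$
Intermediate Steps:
$j{\left(A \right)} = A \left(2 + A\right)$ ($j{\left(A \right)} = \left(A + 2\right) \left(A + 0\right) = \left(2 + A\right) A = A \left(2 + A\right)$)
$\sqrt{\sqrt{- 158 j{\left(-4 \right)} + \left(2144 - 6800\right) \left(-619 - 5609\right)} - 39882} = \sqrt{\sqrt{- 158 \left(- 4 \left(2 - 4\right)\right) + \left(2144 - 6800\right) \left(-619 - 5609\right)} - 39882} = \sqrt{\sqrt{- 158 \left(\left(-4\right) \left(-2\right)\right) - -28997568} - 39882} = \sqrt{\sqrt{\left(-158\right) 8 + 28997568} - 39882} = \sqrt{\sqrt{-1264 + 28997568} - 39882} = \sqrt{\sqrt{28996304} - 39882} = \sqrt{4 \sqrt{1812269} - 39882} = \sqrt{-39882 + 4 \sqrt{1812269}}$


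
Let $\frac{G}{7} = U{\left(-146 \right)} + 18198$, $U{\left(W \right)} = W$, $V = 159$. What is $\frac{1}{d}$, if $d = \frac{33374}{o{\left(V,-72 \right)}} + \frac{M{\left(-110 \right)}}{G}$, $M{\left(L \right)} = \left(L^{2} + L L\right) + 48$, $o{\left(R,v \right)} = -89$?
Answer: $- \frac{401657}{150539788} \approx -0.0026681$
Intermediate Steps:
$M{\left(L \right)} = 48 + 2 L^{2}$ ($M{\left(L \right)} = \left(L^{2} + L^{2}\right) + 48 = 2 L^{2} + 48 = 48 + 2 L^{2}$)
$G = 126364$ ($G = 7 \left(-146 + 18198\right) = 7 \cdot 18052 = 126364$)
$d = - \frac{150539788}{401657}$ ($d = \frac{33374}{-89} + \frac{48 + 2 \left(-110\right)^{2}}{126364} = 33374 \left(- \frac{1}{89}\right) + \left(48 + 2 \cdot 12100\right) \frac{1}{126364} = - \frac{33374}{89} + \left(48 + 24200\right) \frac{1}{126364} = - \frac{33374}{89} + 24248 \cdot \frac{1}{126364} = - \frac{33374}{89} + \frac{866}{4513} = - \frac{150539788}{401657} \approx -374.8$)
$\frac{1}{d} = \frac{1}{- \frac{150539788}{401657}} = - \frac{401657}{150539788}$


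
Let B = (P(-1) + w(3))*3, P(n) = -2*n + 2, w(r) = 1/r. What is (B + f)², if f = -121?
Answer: 11664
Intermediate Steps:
P(n) = 2 - 2*n
B = 13 (B = ((2 - 2*(-1)) + 1/3)*3 = ((2 + 2) + ⅓)*3 = (4 + ⅓)*3 = (13/3)*3 = 13)
(B + f)² = (13 - 121)² = (-108)² = 11664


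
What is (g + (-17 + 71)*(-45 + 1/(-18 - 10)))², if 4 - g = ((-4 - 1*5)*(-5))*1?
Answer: 1198613641/196 ≈ 6.1154e+6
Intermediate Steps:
g = -41 (g = 4 - (-4 - 1*5)*(-5) = 4 - (-4 - 5)*(-5) = 4 - (-9*(-5)) = 4 - 45 = -41)
(g + (-17 + 71)*(-45 + 1/(-18 - 10)))² = (-41 + (-17 + 71)*(-45 + 1/(-18 - 10)))² = (-41 + 54*(-45 + 1/(-28)))² = (-41 + 54*(-45 - 1/28))² = (-41 + 54*(-1261/28))² = (-41 - 34047/14)² = (-34621/14)² = 1198613641/196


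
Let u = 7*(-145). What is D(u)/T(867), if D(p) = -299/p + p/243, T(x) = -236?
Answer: 239392/14552055 ≈ 0.016451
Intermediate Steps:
u = -1015
D(p) = -299/p + p/243 (D(p) = -299/p + p*(1/243) = -299/p + p/243)
D(u)/T(867) = (-299/(-1015) + (1/243)*(-1015))/(-236) = (-299*(-1/1015) - 1015/243)*(-1/236) = (299/1015 - 1015/243)*(-1/236) = -957568/246645*(-1/236) = 239392/14552055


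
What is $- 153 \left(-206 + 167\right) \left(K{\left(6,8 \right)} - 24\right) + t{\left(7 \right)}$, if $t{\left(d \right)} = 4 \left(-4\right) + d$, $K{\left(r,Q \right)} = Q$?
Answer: $-95481$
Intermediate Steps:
$t{\left(d \right)} = -16 + d$
$- 153 \left(-206 + 167\right) \left(K{\left(6,8 \right)} - 24\right) + t{\left(7 \right)} = - 153 \left(-206 + 167\right) \left(8 - 24\right) + \left(-16 + 7\right) = - 153 \left(\left(-39\right) \left(-16\right)\right) - 9 = \left(-153\right) 624 - 9 = -95472 - 9 = -95481$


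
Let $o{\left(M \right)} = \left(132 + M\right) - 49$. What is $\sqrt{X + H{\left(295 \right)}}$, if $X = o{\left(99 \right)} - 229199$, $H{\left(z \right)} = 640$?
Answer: $i \sqrt{228377} \approx 477.89 i$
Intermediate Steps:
$o{\left(M \right)} = 83 + M$
$X = -229017$ ($X = \left(83 + 99\right) - 229199 = 182 - 229199 = -229017$)
$\sqrt{X + H{\left(295 \right)}} = \sqrt{-229017 + 640} = \sqrt{-228377} = i \sqrt{228377}$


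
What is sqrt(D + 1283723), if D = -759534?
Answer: sqrt(524189) ≈ 724.01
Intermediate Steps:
sqrt(D + 1283723) = sqrt(-759534 + 1283723) = sqrt(524189)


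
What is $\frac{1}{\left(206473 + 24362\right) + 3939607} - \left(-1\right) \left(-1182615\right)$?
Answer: $- \frac{4932027265829}{4170442} \approx -1.1826 \cdot 10^{6}$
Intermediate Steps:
$\frac{1}{\left(206473 + 24362\right) + 3939607} - \left(-1\right) \left(-1182615\right) = \frac{1}{230835 + 3939607} - 1182615 = \frac{1}{4170442} - 1182615 = - \frac{4932027265829}{4170442}$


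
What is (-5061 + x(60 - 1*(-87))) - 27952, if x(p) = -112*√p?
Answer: -33013 - 784*√3 ≈ -34371.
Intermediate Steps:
(-5061 + x(60 - 1*(-87))) - 27952 = (-5061 - 112*√(60 - 1*(-87))) - 27952 = (-5061 - 112*√(60 + 87)) - 27952 = (-5061 - 784*√3) - 27952 = -33013 - 784*√3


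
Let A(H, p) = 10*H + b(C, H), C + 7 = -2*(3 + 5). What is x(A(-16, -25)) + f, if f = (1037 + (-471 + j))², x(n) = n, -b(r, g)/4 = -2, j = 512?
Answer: 1161932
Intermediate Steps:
C = -23 (C = -7 - 2*(3 + 5) = -7 - 2*8 = -7 - 16 = -23)
b(r, g) = 8 (b(r, g) = -4*(-2) = 8)
A(H, p) = 8 + 10*H (A(H, p) = 10*H + 8 = 8 + 10*H)
f = 1162084 (f = (1037 + (-471 + 512))² = (1037 + 41)² = 1078² = 1162084)
x(A(-16, -25)) + f = (8 + 10*(-16)) + 1162084 = (8 - 160) + 1162084 = -152 + 1162084 = 1161932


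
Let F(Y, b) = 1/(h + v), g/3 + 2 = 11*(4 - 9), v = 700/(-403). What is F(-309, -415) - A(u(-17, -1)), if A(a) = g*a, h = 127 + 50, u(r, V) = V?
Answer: -12077498/70631 ≈ -170.99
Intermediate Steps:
v = -700/403 (v = 700*(-1/403) = -700/403 ≈ -1.7370)
g = -171 (g = -6 + 3*(11*(4 - 9)) = -6 + 3*(11*(-5)) = -6 + 3*(-55) = -6 - 165 = -171)
h = 177
A(a) = -171*a
F(Y, b) = 403/70631 (F(Y, b) = 1/(177 - 700/403) = 1/(70631/403) = 403/70631)
F(-309, -415) - A(u(-17, -1)) = 403/70631 - (-171)*(-1) = 403/70631 - 1*171 = 403/70631 - 171 = -12077498/70631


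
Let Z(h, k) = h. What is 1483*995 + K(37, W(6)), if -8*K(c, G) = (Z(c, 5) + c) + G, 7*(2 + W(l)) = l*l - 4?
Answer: 10329028/7 ≈ 1.4756e+6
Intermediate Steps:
W(l) = -18/7 + l**2/7 (W(l) = -2 + (l*l - 4)/7 = -2 + (l**2 - 4)/7 = -2 + (-4 + l**2)/7 = -2 + (-4/7 + l**2/7) = -18/7 + l**2/7)
K(c, G) = -c/4 - G/8 (K(c, G) = -((c + c) + G)/8 = -(2*c + G)/8 = -(G + 2*c)/8 = -c/4 - G/8)
1483*995 + K(37, W(6)) = 1483*995 + (-1/4*37 - (-18/7 + (1/7)*6**2)/8) = 1475585 + (-37/4 - (-18/7 + (1/7)*36)/8) = 1475585 + (-37/4 - (-18/7 + 36/7)/8) = 1475585 + (-37/4 - 1/8*18/7) = 1475585 + (-37/4 - 9/28) = 1475585 - 67/7 = 10329028/7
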